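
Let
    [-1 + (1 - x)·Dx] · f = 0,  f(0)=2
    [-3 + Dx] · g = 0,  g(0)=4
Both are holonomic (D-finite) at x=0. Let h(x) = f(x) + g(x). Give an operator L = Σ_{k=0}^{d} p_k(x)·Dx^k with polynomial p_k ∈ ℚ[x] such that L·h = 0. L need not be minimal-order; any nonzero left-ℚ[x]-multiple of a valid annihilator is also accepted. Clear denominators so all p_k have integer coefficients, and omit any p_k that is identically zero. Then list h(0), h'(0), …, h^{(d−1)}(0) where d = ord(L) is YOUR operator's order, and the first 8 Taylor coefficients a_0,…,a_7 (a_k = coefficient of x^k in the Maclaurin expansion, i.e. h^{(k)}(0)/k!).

f: a_k = 2, 2, 2, 2, 2, 2, 2, 2, …
g: a_k = 4, 12, 18, 18, 27/2, 81/10, 81/20, 243/140, …
h₀=f+g: left-lcm gives L₀, ord ≤ 2.
L = (3 - 9·x) + (-7 + 18·x - 9·x^2)·Dx + (2 - 5·x + 3·x^2)·Dx^2  (order 2).
h: a_k = 6, 14, 20, 20, 31/2, 101/10, 121/20, 523/140, …
ICs: h(0) = 6, h′(0) = 14.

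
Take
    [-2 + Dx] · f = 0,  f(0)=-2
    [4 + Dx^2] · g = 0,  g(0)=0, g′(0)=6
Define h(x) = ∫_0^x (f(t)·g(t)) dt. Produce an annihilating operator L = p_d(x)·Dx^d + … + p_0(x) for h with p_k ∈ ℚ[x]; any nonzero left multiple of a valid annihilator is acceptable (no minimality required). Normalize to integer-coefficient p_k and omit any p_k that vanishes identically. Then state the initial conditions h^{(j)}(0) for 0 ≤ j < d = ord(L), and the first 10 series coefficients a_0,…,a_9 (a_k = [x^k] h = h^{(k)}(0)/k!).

f: a_k = -2, -4, -4, -8/3, -4/3, -8/15, -8/45, -16/315, -4/315, -8/2835, …
g: a_k = 0, 6, 0, -4, 0, 4/5, 0, -8/105, 0, 4/945, …
f·g: L₀ = L_f ⊗_s L_g, ord ≤ 1·2.
h=∫h₀ ⇒ L = L₀·Dx.
L = 8·Dx - 4·Dx^2 + Dx^3  (order 3).
h: a_k = 0, 0, -6, -8, -4, 0, 16/15, 64/105, 16/105, 0, …
ICs: h(0) = 0, h′(0) = 0, h′′(0) = -12.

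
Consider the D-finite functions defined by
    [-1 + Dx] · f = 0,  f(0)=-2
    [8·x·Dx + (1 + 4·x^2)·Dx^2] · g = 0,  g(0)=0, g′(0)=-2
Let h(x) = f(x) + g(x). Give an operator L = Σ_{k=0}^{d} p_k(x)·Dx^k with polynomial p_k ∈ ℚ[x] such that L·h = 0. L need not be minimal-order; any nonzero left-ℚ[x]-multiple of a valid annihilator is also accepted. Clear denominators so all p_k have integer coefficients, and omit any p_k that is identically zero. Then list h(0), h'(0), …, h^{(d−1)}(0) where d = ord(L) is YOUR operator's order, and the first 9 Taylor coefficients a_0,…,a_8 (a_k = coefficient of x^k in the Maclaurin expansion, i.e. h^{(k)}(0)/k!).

L = (8 - 8·x - 96·x^2 - 32·x^3)·Dx + (-9 + 88·x^2 - 16·x^4)·Dx^2 + (1 + 8·x + 8·x^2 + 32·x^3 + 16·x^4)·Dx^3  (order 3).
h: a_k = -2, -4, -1, 7/3, -1/12, -77/12, -1/360, 46079/2520, -1/20160, …
ICs: h(0) = -2, h′(0) = -4, h′′(0) = -2.

f: a_k = -2, -2, -1, -1/3, -1/12, -1/60, -1/360, -1/2520, -1/20160, …
g: a_k = 0, -2, 0, 8/3, 0, -32/5, 0, 128/7, 0, …
Weyl lclm of L_f,L_g ⇒ L₀ (ord ≤ 3).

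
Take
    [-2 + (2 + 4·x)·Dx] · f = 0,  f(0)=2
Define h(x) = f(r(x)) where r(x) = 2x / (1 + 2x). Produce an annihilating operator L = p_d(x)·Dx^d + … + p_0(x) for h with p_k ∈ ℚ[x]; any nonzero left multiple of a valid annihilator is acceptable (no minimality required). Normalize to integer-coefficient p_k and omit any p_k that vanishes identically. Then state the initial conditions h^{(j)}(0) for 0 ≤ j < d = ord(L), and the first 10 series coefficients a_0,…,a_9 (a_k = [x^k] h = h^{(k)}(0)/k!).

L = -2 + (1 + 8·x + 12·x^2)·Dx  (order 1).
h: a_k = 2, 4, -12, 40, -148, 600, -2616, 12048, -57780, 285592, …
ICs: h(0) = 2.

f: a_k = 2, 2, -1, 1, -5/4, 7/4, -21/8, 33/8, -429/64, 715/64, …
L₀ from L_f via x↦r, Dx↦r'^{-1}Dx.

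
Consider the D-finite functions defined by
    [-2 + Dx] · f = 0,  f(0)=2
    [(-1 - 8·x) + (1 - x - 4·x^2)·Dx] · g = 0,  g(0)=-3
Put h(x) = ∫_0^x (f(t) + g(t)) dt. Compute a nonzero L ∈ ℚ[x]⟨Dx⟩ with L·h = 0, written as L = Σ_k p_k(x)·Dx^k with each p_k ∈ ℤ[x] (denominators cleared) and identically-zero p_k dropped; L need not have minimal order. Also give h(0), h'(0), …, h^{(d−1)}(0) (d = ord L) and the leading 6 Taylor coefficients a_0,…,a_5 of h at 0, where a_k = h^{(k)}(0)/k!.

L = (16 + 20·x + 240·x^2 + 128·x^3)·Dx + (-6 - 32·x - 124·x^2 + 32·x^3 + 64·x^4)·Dx^2 + (-1 + 11·x + 2·x^2 - 48·x^3 - 32·x^4)·Dx^3  (order 3).
h: a_k = 0, -1, 1/2, -11/3, -73/12, -257/15, …
ICs: h(0) = 0, h′(0) = -1, h′′(0) = 1.

f: a_k = 2, 4, 4, 8/3, 4/3, 8/15, …
g: a_k = -3, -3, -15, -27, -87, -195, …
f+g: L₀ = lclm(L_f,L_g), ord ≤ 1+1.
Integrate: L := L₀·Dx.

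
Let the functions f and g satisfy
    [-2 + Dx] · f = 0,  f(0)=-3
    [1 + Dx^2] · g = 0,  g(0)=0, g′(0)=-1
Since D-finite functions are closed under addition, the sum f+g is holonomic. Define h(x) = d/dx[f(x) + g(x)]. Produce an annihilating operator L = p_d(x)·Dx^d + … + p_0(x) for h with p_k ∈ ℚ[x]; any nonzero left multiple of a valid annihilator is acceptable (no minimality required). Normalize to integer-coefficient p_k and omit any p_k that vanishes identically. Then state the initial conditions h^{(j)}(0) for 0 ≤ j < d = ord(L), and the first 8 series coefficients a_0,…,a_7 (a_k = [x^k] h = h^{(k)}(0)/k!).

f: a_k = -3, -6, -6, -4, -2, -4/5, -4/15, -8/105, …
g: a_k = 0, -1, 0, 1/6, 0, -1/120, 0, 1/5040, …
Weyl lclm of L_f,L_g ⇒ L₀ (ord ≤ 3).
h₀' ⇒ L via d/dx closure of L₀.
L = 2 - Dx + 2·Dx^2 - Dx^3  (order 3).
h: a_k = -7, -12, -23/2, -8, -97/24, -8/5, -383/720, -16/105, …
ICs: h(0) = -7, h′(0) = -12, h′′(0) = -23.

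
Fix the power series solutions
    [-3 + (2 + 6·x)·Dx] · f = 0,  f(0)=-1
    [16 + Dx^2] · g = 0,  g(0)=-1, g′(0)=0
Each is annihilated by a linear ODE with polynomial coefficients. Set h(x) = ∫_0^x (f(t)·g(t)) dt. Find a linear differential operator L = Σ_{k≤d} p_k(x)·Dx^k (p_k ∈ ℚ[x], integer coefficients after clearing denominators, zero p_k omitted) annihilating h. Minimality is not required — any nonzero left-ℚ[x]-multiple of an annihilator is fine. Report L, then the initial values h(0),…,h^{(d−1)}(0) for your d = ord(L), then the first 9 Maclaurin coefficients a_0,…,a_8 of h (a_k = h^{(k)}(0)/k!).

f: a_k = -1, -3/2, 9/8, -27/16, 405/128, -1701/256, 15309/1024, -72171/2048, 2814669/32768, …
g: a_k = -1, 0, 8, 0, -32/3, 0, 256/45, 0, -512/315, …
f·g: L₀ = L_f ⊗_s L_g, ord ≤ 1·2.
h=∫h₀ ⇒ L = L₀·Dx.
L = (91 + 384·x + 576·x^2)·Dx + (-12 - 36·x)·Dx^2 + (4 + 24·x + 36·x^2)·Dx^3  (order 3).
h: a_k = 0, 1, 3/4, -73/24, -165/64, 6337/1920, 2341/1536, -337609/322560, -259579/245760, …
ICs: h(0) = 0, h′(0) = 1, h′′(0) = 3/2.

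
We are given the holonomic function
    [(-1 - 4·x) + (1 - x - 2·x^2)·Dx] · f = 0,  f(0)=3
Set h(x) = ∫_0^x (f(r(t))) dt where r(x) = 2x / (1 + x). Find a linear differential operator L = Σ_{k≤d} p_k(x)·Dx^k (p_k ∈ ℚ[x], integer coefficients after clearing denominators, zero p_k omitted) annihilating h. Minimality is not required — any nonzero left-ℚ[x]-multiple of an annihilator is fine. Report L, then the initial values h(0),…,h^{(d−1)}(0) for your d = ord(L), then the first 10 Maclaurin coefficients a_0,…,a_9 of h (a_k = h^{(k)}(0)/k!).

f: a_k = 3, 3, 9, 15, 33, 63, 129, 255, 513, 1023, …
h₀=f(r): pull back L_f along r ⇒ L₀.
h=∫₀ˣh₀: take L = L₀·Dx.
L = (2 + 18·x)·Dx + (-1 - x + 9·x^2 + 9·x^3)·Dx^2  (order 2).
h: a_k = 0, 3, 3, 10, 27/2, 54, 81, 2430/7, 2187/4, 2430, …
ICs: h(0) = 0, h′(0) = 3.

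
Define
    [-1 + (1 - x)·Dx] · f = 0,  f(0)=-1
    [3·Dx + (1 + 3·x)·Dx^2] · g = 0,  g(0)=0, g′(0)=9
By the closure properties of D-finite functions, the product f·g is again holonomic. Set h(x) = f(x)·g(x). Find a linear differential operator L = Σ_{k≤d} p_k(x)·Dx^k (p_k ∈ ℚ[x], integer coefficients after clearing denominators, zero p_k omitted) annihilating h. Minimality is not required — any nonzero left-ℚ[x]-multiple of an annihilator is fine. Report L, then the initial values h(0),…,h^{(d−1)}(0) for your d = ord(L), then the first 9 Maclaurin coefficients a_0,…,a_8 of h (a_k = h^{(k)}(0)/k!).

L = 3 + (-1 + 9·x)·Dx + (-1 - 2·x + 3·x^2)·Dx^2  (order 2).
h: a_k = 0, -9, 9/2, -45/2, 153/4, -2151/20, 5139/20, -95247/140, 498411/280, …
ICs: h(0) = 0, h′(0) = -9.

f: a_k = -1, -1, -1, -1, -1, -1, -1, -1, -1, …
g: a_k = 0, 9, -27/2, 27, -243/4, 729/5, -729/2, 6561/7, -19683/8, …
h₀=f·g: eliminate ⇒ L₀, order ≤ 1·2.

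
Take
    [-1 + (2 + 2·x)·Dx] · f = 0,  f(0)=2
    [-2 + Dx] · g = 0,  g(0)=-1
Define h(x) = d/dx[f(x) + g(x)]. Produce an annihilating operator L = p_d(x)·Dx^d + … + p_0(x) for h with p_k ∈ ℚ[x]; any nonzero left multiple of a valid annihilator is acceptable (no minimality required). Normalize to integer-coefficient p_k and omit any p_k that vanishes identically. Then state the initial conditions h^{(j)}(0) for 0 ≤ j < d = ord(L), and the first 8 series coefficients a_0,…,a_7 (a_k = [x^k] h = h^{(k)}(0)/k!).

f: a_k = 2, 1, -1/4, 1/8, -5/64, 7/128, -21/512, 33/1024, …
g: a_k = -1, -2, -2, -4/3, -2/3, -4/15, -4/45, -8/315, …
f+g: L₀ = lclm(L_f,L_g), ord ≤ 1+1.
Differentiate: ansatz ord ≤ ord L₀ ⇒ L.
L = (-14 - 8·x) + (-13 - 32·x - 16·x^2)·Dx + (10 + 18·x + 8·x^2)·Dx^2  (order 2).
h: a_k = -1, -9/2, -29/8, -143/48, -407/384, -2993/3840, 2203/46080, -167903/645120, …
ICs: h(0) = -1, h′(0) = -9/2.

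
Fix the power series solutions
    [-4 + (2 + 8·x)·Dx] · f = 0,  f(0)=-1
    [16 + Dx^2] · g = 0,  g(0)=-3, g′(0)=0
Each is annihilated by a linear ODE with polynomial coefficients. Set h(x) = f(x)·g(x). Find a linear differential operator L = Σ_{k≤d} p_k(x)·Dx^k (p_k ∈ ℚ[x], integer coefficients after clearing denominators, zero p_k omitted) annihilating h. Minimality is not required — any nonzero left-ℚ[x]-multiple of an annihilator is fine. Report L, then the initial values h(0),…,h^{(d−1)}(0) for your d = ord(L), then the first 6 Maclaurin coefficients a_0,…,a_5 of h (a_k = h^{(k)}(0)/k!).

L = (28 + 128·x + 256·x^2) + (-4 - 16·x)·Dx + (1 + 8·x + 16·x^2)·Dx^2  (order 2).
h: a_k = 3, 6, -30, -36, 50, 52, …
ICs: h(0) = 3, h′(0) = 6.

f: a_k = -1, -2, 2, -4, 10, -28, …
g: a_k = -3, 0, 24, 0, -32, 0, …
f·g: L₀ = L_f ⊗_s L_g, ord ≤ 1·2.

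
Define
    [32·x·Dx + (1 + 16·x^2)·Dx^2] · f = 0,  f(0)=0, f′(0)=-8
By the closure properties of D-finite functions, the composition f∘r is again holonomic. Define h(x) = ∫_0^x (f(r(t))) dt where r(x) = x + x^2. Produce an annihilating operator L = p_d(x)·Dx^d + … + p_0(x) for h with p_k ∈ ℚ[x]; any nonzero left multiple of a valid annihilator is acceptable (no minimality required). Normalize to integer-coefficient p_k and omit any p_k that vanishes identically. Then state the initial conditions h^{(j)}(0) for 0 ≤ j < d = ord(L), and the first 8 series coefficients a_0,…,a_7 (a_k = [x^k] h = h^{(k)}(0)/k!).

L = (-2 + 32·x + 128·x^2 + 192·x^3 + 96·x^4)·Dx^2 + (1 + 2·x + 16·x^2 + 64·x^3 + 80·x^4 + 32·x^5)·Dx^3  (order 3).
h: a_k = 0, 0, -4, -8/3, 32/3, 128/5, -704/15, -6016/21, …
ICs: h(0) = 0, h′(0) = 0, h′′(0) = -8.

f: a_k = 0, -8, 0, 128/3, 0, -2048/5, 0, 32768/7, …
Change of var in L_f (x↦r) gives L₀.
h=∫h₀ ⇒ L = L₀·Dx.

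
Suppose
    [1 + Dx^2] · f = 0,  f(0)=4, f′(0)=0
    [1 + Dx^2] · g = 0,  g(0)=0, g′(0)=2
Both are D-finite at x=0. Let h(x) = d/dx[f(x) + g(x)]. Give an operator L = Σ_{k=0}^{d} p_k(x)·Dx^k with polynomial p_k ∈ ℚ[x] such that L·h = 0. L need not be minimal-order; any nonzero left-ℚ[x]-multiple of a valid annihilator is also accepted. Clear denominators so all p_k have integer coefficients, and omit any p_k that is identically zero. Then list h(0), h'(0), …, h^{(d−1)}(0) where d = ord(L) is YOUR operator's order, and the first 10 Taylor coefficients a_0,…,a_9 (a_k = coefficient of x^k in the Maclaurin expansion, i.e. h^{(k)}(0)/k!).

f: a_k = 4, 0, -2, 0, 1/6, 0, -1/180, 0, 1/10080, 0, …
g: a_k = 0, 2, 0, -1/3, 0, 1/60, 0, -1/2520, 0, 1/181440, …
L₀ := lclm(L_f,L_g); ord L₀ ≤ 2+2.
h=h₀': d/dx-closure on L₀ ⇒ L.
L = 1 + Dx^2  (order 2).
h: a_k = 2, -4, -1, 2/3, 1/12, -1/30, -1/360, 1/1260, 1/20160, -1/90720, …
ICs: h(0) = 2, h′(0) = -4.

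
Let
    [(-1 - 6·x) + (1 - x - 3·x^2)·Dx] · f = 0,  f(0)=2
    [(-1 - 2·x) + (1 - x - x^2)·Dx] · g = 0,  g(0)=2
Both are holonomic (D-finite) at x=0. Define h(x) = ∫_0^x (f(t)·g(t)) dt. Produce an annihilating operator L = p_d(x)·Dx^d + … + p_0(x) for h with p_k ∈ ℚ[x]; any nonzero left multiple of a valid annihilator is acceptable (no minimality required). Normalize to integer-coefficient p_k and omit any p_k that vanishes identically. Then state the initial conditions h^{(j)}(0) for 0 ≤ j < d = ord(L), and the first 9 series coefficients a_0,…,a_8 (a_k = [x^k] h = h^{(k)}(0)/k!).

f: a_k = 2, 2, 8, 14, 38, 80, 194, 434, 1016, …
g: a_k = 2, 2, 4, 6, 10, 16, 26, 42, 68, …
Sym-product of L_f,L_g gives L₀ (≤ ord 1).
h=∫h₀ ⇒ L = L₀·Dx.
L = (-2 - 6·x + 12·x^2 + 12·x^3)·Dx + (1 - 2·x - 3·x^2 + 4·x^3 + 3·x^4)·Dx^2  (order 2).
h: a_k = 0, 4, 4, 28/3, 16, 168/5, 196/3, 948/7, 276, …
ICs: h(0) = 0, h′(0) = 4.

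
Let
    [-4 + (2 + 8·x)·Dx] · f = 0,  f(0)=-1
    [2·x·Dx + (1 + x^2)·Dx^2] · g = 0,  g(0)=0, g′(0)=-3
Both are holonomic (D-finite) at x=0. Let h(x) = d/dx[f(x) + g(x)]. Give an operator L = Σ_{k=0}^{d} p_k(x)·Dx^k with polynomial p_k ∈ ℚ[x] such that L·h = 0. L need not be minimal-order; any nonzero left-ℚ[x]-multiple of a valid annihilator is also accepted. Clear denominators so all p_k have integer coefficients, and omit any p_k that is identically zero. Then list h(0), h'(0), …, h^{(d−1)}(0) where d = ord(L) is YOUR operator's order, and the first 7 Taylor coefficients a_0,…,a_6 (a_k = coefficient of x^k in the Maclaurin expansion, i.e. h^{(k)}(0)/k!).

L = (-2 - 20·x + 6·x^2 + 12·x^3) + (-7 - 8·x - 25·x^2 + 24·x^3 + 42·x^4)·Dx + (-1 - 3·x + 6·x^2 + 9·x^3 + 7·x^4 + 12·x^5)·Dx^2  (order 2).
h: a_k = -5, 4, -9, 40, -143, 504, -1845, …
ICs: h(0) = -5, h′(0) = 4.

f: a_k = -1, -2, 2, -4, 10, -28, 84, …
g: a_k = 0, -3, 0, 1, 0, -3/5, 0, …
h₀=f+g: left-lcm gives L₀, ord ≤ 3.
h=h₀': d/dx-closure on L₀ ⇒ L.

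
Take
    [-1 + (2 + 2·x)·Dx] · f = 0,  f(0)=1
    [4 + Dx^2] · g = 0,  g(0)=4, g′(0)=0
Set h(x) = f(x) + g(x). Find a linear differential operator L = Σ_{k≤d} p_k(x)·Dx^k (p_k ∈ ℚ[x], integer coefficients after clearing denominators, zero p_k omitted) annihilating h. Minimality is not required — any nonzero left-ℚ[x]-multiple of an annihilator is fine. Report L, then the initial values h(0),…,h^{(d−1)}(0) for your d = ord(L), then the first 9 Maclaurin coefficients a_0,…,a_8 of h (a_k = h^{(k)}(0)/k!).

f: a_k = 1, 1/2, -1/8, 1/16, -5/128, 7/256, -21/1024, 33/2048, -429/32768, …
g: a_k = 4, 0, -8, 0, 8/3, 0, -16/45, 0, 8/315, …
h₀=f+g: left-lcm gives L₀, ord ≤ 3.
L = (-76 - 128·x - 64·x^2) + (120 + 376·x + 384·x^2 + 128·x^3)·Dx + (-19 - 32·x - 16·x^2)·Dx^2 + (30 + 94·x + 96·x^2 + 32·x^3)·Dx^3  (order 3).
h: a_k = 5, 1/2, -65/8, 1/16, 1009/384, 7/256, -17329/46080, 33/2048, 127009/10321920, …
ICs: h(0) = 5, h′(0) = 1/2, h′′(0) = -65/4.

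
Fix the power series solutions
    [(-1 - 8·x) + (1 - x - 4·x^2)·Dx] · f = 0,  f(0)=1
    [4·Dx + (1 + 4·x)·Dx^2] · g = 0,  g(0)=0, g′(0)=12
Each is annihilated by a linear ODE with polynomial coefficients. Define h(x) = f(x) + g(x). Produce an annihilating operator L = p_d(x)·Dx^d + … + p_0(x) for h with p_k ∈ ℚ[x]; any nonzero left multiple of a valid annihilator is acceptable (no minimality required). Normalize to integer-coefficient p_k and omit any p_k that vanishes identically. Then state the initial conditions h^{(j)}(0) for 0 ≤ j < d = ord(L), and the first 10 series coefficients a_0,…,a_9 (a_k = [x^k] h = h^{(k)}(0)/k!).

L = (268 + 1616·x + 5504·x^2 + 4608·x^3 + 6144·x^4)·Dx + (11 + 360·x + 3008·x^2 + 7680·x^3 + 9472·x^4 + 10240·x^5)·Dx^2 + (-7 - 67·x - 154·x^2 + 136·x^3 + 928·x^4 + 2176·x^5 + 2048·x^6)·Dx^3  (order 3).
h: a_k = 1, 13, -19, 73, -163, 3397/5, -1867, 52239/7, -23411, 270931/3, …
ICs: h(0) = 1, h′(0) = 13, h′′(0) = -38.

f: a_k = 1, 1, 5, 9, 29, 65, 181, 441, 1165, 2929, …
g: a_k = 0, 12, -24, 64, -192, 3072/5, -2048, 49152/7, -24576, 262144/3, …
Weyl lclm of L_f,L_g ⇒ L₀ (ord ≤ 3).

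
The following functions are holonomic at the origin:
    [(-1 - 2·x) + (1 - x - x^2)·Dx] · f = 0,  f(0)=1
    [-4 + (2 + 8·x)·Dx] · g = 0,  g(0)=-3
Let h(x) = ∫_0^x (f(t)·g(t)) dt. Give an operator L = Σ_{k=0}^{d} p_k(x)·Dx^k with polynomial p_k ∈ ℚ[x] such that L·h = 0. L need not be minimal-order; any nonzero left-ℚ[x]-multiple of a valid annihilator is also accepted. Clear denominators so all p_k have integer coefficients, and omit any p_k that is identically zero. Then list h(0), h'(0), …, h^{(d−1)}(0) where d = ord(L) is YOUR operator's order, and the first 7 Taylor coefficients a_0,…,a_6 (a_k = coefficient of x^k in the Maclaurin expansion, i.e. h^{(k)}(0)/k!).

f: a_k = 1, 1, 2, 3, 5, 8, 13, …
g: a_k = -3, -6, 6, -12, 30, -84, 252, …
h₀=f·g: eliminate ⇒ L₀, order ≤ 1·1.
h=∫₀ˣh₀: take L = L₀·Dx.
L = (3 + 4·x + 6·x^2)·Dx + (-1 - 3·x + 5·x^2 + 4·x^3)·Dx^2  (order 2).
h: a_k = 0, -3, -9/2, -2, -27/4, -3/5, -19, …
ICs: h(0) = 0, h′(0) = -3.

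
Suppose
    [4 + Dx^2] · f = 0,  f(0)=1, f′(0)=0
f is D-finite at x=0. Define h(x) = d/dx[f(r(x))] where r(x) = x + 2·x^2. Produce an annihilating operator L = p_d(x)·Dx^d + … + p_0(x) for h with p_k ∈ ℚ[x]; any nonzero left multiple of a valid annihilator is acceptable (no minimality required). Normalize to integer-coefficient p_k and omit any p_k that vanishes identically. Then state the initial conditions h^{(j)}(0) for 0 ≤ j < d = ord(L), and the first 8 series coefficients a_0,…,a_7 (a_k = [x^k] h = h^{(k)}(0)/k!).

L = (52 + 64·x + 384·x^2 + 1024·x^3 + 1024·x^4) + (-12 - 48·x)·Dx + (1 + 8·x + 16·x^2)·Dx^2  (order 2).
h: a_k = 0, -4, -24, -88/3, 80/3, 1432/15, 2128/15, 13456/315, …
ICs: h(0) = 0, h′(0) = -4.

f: a_k = 1, 0, -2, 0, 2/3, 0, -4/45, 0, …
Substitute x→r, Dx→(1/r')Dx; clear ⇒ L₀.
Derive L from L₀ (diff closure).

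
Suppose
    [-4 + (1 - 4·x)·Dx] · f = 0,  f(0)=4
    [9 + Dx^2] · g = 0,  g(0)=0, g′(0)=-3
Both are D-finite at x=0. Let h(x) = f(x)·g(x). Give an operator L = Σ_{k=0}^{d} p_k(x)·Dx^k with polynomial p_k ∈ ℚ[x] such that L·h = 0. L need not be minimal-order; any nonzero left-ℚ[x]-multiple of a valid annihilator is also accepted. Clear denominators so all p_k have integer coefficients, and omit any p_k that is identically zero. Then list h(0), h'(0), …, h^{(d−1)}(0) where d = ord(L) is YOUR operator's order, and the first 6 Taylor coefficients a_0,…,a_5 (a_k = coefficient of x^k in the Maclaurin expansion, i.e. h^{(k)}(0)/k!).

f: a_k = 4, 16, 64, 256, 1024, 4096, …
g: a_k = 0, -3, 0, 9/2, 0, -81/40, …
L₀ := L_f ⊗_s L_g (sym. prod.), ord ≤ 2.
L = (-9 + 36·x) + 8·Dx + (-1 + 4·x)·Dx^2  (order 2).
h: a_k = 0, -12, -48, -174, -696, -27921/10, …
ICs: h(0) = 0, h′(0) = -12.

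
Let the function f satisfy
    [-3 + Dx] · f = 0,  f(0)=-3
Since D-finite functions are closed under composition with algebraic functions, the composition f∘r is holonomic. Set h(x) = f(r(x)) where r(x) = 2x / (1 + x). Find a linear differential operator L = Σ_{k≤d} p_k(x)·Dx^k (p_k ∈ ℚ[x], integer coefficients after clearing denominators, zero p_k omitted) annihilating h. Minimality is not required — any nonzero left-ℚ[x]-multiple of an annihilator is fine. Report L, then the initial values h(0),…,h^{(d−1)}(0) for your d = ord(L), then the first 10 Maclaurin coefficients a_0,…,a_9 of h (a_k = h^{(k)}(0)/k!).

L = -6 + (1 + 2·x + x^2)·Dx  (order 1).
h: a_k = -3, -18, -36, -18, 18, 18/5, -72/5, 342/35, 36/35, -306/35, …
ICs: h(0) = -3.

f: a_k = -3, -9, -27/2, -27/2, -81/8, -243/40, -243/80, -729/560, -2187/4480, -729/4480, …
Change of var in L_f (x↦r) gives L₀.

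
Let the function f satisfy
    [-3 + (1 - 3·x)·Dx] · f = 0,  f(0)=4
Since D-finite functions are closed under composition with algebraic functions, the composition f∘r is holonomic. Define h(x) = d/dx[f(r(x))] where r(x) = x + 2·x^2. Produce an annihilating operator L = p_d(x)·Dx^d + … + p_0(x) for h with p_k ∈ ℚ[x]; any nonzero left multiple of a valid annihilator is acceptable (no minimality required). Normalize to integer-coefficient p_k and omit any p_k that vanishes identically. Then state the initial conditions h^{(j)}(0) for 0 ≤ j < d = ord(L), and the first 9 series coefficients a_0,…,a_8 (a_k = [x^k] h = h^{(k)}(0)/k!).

f: a_k = 4, 12, 36, 108, 324, 972, 2916, 8748, 26244, …
f∘r: x↦r, Dx↦Dx/r' in L_f ⇒ L₀.
h₀' ⇒ L via d/dx closure of L₀.
L = (10 + 36·x + 72·x^2) + (-1 - x + 18·x^2 + 24·x^3)·Dx  (order 1).
h: a_k = 12, 120, 756, 4464, 24300, 127656, 650916, 3252960, 16000092, …
ICs: h(0) = 12.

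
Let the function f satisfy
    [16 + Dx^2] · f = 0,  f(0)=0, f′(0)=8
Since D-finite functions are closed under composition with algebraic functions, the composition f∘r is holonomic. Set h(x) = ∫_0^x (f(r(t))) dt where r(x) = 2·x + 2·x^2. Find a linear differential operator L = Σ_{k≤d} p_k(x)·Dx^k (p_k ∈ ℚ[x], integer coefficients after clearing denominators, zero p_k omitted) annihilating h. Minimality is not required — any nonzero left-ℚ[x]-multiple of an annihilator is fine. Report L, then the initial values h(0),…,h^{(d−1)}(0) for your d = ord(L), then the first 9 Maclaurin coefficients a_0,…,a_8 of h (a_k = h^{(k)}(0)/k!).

L = (64 + 384·x + 768·x^2 + 512·x^3)·Dx - 2·Dx^2 + (1 + 2·x)·Dx^3  (order 3).
h: a_k = 0, 0, 8, 16/3, -128/3, -512/5, 256/45, 2560/7, 182272/315, …
ICs: h(0) = 0, h′(0) = 0, h′′(0) = 16.

f: a_k = 0, 8, 0, -64/3, 0, 256/15, 0, -2048/315, 0, …
f∘r: x↦r, Dx↦Dx/r' in L_f ⇒ L₀.
∫: right-multiply L₀ by Dx.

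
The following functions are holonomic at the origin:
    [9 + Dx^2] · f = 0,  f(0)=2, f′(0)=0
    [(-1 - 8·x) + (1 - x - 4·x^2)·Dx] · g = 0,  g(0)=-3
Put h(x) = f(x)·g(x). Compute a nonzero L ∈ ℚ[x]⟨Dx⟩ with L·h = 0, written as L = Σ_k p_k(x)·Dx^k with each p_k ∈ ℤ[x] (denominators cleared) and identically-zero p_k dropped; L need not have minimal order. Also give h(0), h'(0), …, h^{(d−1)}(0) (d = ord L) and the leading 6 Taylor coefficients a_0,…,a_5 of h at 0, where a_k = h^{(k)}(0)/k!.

f: a_k = 2, 0, -9, 0, 27/4, 0, …
g: a_k = -3, -3, -15, -27, -87, -195, …
Sym-product of L_f,L_g gives L₀ (≤ ord 2).
L = (-1 + 9·x + 36·x^2) + (2 + 16·x)·Dx + (-1 + x + 4·x^2)·Dx^2  (order 2).
h: a_k = -6, -6, -3, -27, -237/4, -669/4, …
ICs: h(0) = -6, h′(0) = -6.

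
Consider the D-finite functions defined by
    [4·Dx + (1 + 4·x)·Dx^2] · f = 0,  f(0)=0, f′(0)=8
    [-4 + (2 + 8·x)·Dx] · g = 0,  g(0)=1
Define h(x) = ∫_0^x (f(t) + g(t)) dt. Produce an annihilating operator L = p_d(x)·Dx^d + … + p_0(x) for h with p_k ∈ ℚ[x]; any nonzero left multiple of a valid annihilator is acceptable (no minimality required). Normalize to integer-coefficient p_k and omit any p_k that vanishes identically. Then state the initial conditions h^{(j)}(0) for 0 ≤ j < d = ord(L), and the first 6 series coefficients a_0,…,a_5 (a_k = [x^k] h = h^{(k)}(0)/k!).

f: a_k = 0, 8, -16, 128/3, -128, 2048/5, …
g: a_k = 1, 2, -2, 4, -10, 28, …
Sum ⇒ L₀ = lclm(L_f,L_g) in ℚ(x)⟨Dx⟩.
h=∫h₀ ⇒ L = L₀·Dx.
L = 8·Dx^2 + (10 + 40·x)·Dx^3 + (1 + 8·x + 16·x^2)·Dx^4  (order 4).
h: a_k = 0, 1, 5, -6, 35/3, -138/5, …
ICs: h(0) = 0, h′(0) = 1, h′′(0) = 10, h′′′(0) = -36.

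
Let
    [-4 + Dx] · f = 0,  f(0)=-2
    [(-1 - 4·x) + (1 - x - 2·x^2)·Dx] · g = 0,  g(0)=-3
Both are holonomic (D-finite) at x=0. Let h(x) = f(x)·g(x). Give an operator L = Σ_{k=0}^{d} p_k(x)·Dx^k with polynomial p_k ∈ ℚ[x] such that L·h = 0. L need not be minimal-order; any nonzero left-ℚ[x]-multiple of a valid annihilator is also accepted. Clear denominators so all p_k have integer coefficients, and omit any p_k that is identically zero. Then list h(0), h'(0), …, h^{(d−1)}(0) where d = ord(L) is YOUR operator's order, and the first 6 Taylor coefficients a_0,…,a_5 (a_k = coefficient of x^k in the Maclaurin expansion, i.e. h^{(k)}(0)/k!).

L = (5 - 8·x^2) + (-1 + x + 2·x^2)·Dx  (order 1).
h: a_k = 6, 30, 90, 214, 458, 4686/5, …
ICs: h(0) = 6.

f: a_k = -2, -8, -16, -64/3, -64/3, -256/15, …
g: a_k = -3, -3, -9, -15, -33, -63, …
f·g: L₀ = L_f ⊗_s L_g, ord ≤ 1·1.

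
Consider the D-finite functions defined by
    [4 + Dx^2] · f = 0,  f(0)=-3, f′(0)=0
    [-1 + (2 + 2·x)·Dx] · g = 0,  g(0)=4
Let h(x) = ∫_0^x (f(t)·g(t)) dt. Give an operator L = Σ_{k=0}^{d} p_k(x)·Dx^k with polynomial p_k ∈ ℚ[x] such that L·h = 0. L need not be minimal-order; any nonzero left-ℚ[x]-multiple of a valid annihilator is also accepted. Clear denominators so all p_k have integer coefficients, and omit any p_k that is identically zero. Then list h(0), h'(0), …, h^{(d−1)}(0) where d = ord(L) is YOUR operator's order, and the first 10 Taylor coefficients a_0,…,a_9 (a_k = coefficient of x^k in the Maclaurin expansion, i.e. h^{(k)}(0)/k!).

L = (19 + 32·x + 16·x^2)·Dx + (-4 - 4·x)·Dx^2 + (4 + 8·x + 4·x^2)·Dx^3  (order 3).
h: a_k = 0, -12, -3, 17/2, 45/16, -337/160, -181/384, 5281/26880, 3811/61440, -199649/7741440, …
ICs: h(0) = 0, h′(0) = -12, h′′(0) = -6.

f: a_k = -3, 0, 6, 0, -2, 0, 4/15, 0, -2/105, 0, …
g: a_k = 4, 2, -1/2, 1/4, -5/32, 7/64, -21/256, 33/512, -429/8192, 715/16384, …
h₀=f·g: eliminate ⇒ L₀, order ≤ 2·1.
h=∫₀ˣh₀: take L = L₀·Dx.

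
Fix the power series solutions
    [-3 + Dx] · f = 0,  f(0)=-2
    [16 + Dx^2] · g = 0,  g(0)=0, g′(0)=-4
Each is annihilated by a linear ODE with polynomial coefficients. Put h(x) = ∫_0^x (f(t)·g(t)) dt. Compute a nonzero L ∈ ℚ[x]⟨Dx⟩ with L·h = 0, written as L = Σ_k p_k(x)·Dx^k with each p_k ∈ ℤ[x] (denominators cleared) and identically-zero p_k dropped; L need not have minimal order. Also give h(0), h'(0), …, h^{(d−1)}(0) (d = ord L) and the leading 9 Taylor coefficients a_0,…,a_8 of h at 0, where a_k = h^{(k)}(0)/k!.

f: a_k = -2, -6, -9, -9, -27/4, -81/20, -81/40, -243/280, -729/2240, …
g: a_k = 0, -4, 0, 32/3, 0, -128/15, 0, 1024/315, 0, …
f·g: L₀ = L_f ⊗_s L_g, ord ≤ 1·2.
h=∫h₀ ⇒ L = L₀·Dx.
L = 25·Dx - 6·Dx^2 + Dx^3  (order 3).
h: a_k = 0, 0, 4, 8, 11/3, -28/5, -779/90, -143/35, 4031/5040, …
ICs: h(0) = 0, h′(0) = 0, h′′(0) = 8.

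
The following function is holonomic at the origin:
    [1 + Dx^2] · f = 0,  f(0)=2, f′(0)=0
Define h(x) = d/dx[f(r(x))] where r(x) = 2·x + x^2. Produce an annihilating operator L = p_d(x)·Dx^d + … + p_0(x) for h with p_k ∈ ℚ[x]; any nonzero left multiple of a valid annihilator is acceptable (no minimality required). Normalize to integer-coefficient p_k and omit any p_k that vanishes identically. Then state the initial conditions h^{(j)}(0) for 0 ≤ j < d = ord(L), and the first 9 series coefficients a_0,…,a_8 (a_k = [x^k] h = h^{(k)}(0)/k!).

L = (7 + 16·x + 24·x^2 + 16·x^3 + 4·x^4) + (-3 - 3·x)·Dx + (1 + 2·x + x^2)·Dx^2  (order 2).
h: a_k = 0, -8, -12, 4/3, 40/3, 164/15, 14/15, -1438/315, -124/35, …
ICs: h(0) = 0, h′(0) = -8.

f: a_k = 2, 0, -1, 0, 1/12, 0, -1/360, 0, 1/20160, …
Change of var in L_f (x↦r) gives L₀.
h₀' ⇒ L via d/dx closure of L₀.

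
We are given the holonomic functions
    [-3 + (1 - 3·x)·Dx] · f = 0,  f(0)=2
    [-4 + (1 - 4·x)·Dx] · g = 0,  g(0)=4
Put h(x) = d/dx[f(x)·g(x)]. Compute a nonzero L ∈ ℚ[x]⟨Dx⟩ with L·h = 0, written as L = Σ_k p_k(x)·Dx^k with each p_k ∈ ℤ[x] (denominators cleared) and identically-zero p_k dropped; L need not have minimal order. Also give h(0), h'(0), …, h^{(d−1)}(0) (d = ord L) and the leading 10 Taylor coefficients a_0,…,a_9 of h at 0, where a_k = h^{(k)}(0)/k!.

f: a_k = 2, 6, 18, 54, 162, 486, 1458, 4374, 13122, 39366, …
g: a_k = 4, 16, 64, 256, 1024, 4096, 16384, 65536, 262144, 1048576, …
L₀ := L_f ⊗_s L_g (sym. prod.), ord ≤ 1.
Derive L from L₀ (diff closure).
L = (74 - 504·x + 864·x^2) + (-7 + 73·x - 252·x^2 + 288·x^3)·Dx  (order 1).
h: a_k = 56, 592, 4200, 24992, 134680, 681456, 3302600, 15517504, 71245944, 321372560, …
ICs: h(0) = 56.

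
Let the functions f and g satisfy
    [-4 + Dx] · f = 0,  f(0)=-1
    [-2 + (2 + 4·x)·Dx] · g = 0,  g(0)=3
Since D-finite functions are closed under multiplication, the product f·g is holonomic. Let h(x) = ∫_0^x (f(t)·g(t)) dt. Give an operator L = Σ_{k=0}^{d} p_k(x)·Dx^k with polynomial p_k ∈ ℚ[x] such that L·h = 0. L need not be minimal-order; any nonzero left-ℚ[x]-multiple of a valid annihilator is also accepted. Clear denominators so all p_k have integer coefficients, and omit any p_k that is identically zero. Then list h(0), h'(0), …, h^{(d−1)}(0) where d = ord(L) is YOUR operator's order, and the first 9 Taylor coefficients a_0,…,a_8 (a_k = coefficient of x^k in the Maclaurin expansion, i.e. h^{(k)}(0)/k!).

L = (-5 - 8·x)·Dx + (1 + 2·x)·Dx^2  (order 2).
h: a_k = 0, -3, -15/2, -23/2, -103/8, -449/40, -1949/240, -1643/336, -36047/13440, …
ICs: h(0) = 0, h′(0) = -3.

f: a_k = -1, -4, -8, -32/3, -32/3, -128/15, -256/45, -1024/315, -512/315, …
g: a_k = 3, 3, -3/2, 3/2, -15/8, 21/8, -63/16, 99/16, -1287/128, …
f·g: L₀ = L_f ⊗_s L_g, ord ≤ 1·1.
Integrate: L := L₀·Dx.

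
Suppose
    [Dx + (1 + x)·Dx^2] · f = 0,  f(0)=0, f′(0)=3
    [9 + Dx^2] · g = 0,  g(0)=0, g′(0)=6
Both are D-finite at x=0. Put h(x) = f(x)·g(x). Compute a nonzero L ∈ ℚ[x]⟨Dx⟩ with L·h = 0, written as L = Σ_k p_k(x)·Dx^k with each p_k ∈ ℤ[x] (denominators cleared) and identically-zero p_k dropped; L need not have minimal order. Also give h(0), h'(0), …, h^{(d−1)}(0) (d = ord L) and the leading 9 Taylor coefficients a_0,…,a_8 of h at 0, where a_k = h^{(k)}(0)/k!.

L = (2493 + 10854·x + 17091·x^2 + 11664·x^3 + 2916·x^4) + (612 + 1908·x + 1944·x^2 + 648·x^3)·Dx + (592 + 2484·x + 3834·x^2 + 2592·x^3 + 648·x^4)·Dx^2 + (68 + 212·x + 216·x^2 + 72·x^3)·Dx^3 + (35 + 142·x + 215·x^2 + 144·x^3 + 36·x^4)·Dx^4  (order 4).
h: a_k = 0, 0, 18, -9, -21, 9, 27/4, -93/40, -387/280, …
ICs: h(0) = 0, h′(0) = 0, h′′(0) = 36, h′′′(0) = -54.

f: a_k = 0, 3, -3/2, 1, -3/4, 3/5, -1/2, 3/7, -3/8, …
g: a_k = 0, 6, 0, -9, 0, 81/20, 0, -243/280, 0, …
Product ⇒ symmetric product L₀, ord ≤ 4.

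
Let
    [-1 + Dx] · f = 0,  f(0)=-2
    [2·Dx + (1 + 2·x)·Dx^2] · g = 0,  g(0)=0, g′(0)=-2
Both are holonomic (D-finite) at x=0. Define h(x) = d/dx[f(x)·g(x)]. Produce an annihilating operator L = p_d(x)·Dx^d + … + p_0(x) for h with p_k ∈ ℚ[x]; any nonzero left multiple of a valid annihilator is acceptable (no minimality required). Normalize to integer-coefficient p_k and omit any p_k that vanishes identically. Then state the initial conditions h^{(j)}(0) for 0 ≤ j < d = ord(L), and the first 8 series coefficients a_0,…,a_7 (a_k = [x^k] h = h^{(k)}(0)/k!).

f: a_k = -2, -2, -1, -1/3, -1/12, -1/60, -1/360, -1/2520, …
g: a_k = 0, -2, 2, -8/3, 4, -32/5, 32/3, -128/7, …
h₀=f·g: eliminate ⇒ L₀, order ≤ 1·2.
h=h₀': d/dx-closure on L₀ ⇒ L.
L = (5 - 4·x + 4·x^2) + (-4 + 4·x - 8·x^2)·Dx + (-1 + 4·x^2)·Dx^2  (order 2).
h: a_k = 4, 0, 10, -16, 209/6, -212/3, 25829/180, -13052/45, …
ICs: h(0) = 4, h′(0) = 0.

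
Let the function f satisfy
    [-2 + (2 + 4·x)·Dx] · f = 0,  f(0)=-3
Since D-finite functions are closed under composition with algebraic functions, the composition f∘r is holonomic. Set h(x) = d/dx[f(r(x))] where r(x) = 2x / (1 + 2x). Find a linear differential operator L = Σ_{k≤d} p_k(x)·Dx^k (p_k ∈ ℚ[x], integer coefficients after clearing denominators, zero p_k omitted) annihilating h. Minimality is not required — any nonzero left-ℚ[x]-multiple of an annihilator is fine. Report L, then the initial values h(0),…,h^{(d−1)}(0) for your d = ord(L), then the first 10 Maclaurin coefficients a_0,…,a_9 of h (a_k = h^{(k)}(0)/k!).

f: a_k = -3, -3, 3/2, -3/2, 15/8, -21/8, 63/16, -99/16, 1287/128, -2145/128, …
L₀ from L_f via x↦r, Dx↦r'^{-1}Dx.
Differentiate: ansatz ord ≤ ord L₀ ⇒ L.
L = (-6 - 24·x) + (-1 - 8·x - 12·x^2)·Dx  (order 1).
h: a_k = -6, 36, -180, 888, -4500, 23544, -126504, 693360, -3855492, 21666840, …
ICs: h(0) = -6.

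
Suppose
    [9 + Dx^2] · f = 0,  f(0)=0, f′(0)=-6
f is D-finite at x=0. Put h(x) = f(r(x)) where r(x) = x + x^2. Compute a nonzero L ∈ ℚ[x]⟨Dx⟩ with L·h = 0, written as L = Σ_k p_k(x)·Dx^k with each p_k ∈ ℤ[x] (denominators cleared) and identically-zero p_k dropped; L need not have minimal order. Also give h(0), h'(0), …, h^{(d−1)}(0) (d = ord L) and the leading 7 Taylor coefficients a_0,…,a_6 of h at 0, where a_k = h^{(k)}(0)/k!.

f: a_k = 0, -6, 0, 9, 0, -81/20, 0, …
Change of var in L_f (x↦r) gives L₀.
L = (9 + 54·x + 108·x^2 + 72·x^3) - 2·Dx + (1 + 2·x)·Dx^2  (order 2).
h: a_k = 0, -6, -6, 9, 27, 459/20, -45/4, …
ICs: h(0) = 0, h′(0) = -6.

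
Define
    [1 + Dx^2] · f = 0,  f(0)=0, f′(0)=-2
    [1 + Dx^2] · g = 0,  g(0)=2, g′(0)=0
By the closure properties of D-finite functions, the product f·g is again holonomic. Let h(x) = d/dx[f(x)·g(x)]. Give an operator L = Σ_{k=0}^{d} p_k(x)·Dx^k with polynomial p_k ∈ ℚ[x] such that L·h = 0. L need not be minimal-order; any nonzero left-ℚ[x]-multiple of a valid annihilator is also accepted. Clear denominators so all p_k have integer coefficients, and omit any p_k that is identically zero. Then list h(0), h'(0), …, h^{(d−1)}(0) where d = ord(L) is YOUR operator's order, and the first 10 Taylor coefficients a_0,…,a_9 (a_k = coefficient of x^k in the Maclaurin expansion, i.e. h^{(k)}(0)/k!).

f: a_k = 0, -2, 0, 1/3, 0, -1/60, 0, 1/2520, 0, -1/181440, …
g: a_k = 2, 0, -1, 0, 1/12, 0, -1/360, 0, 1/20160, 0, …
Product ⇒ symmetric product L₀, ord ≤ 4.
h₀' ⇒ L via d/dx closure of L₀.
L = 4 + Dx^2  (order 2).
h: a_k = -4, 0, 8, 0, -8/3, 0, 16/45, 0, -8/315, 0, …
ICs: h(0) = -4, h′(0) = 0.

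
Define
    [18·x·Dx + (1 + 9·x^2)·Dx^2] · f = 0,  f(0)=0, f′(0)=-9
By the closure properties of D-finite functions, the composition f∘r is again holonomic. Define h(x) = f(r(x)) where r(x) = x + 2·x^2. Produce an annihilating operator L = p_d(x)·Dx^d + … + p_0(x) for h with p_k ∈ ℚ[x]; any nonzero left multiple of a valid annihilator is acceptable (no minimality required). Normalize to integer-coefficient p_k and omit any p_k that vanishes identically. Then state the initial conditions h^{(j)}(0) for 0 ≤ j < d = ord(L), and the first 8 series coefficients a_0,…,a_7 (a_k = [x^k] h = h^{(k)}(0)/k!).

f: a_k = 0, -9, 0, 27, 0, -729/5, 0, 6561/7, …
h₀=f(r): pull back L_f along r ⇒ L₀.
L = (-4 + 18·x + 144·x^2 + 432·x^3 + 432·x^4)·Dx + (1 + 4·x + 9·x^2 + 72·x^3 + 180·x^4 + 144·x^5)·Dx^2  (order 2).
h: a_k = 0, -9, -18, 27, 162, 891/5, -1242, -34263/7, …
ICs: h(0) = 0, h′(0) = -9.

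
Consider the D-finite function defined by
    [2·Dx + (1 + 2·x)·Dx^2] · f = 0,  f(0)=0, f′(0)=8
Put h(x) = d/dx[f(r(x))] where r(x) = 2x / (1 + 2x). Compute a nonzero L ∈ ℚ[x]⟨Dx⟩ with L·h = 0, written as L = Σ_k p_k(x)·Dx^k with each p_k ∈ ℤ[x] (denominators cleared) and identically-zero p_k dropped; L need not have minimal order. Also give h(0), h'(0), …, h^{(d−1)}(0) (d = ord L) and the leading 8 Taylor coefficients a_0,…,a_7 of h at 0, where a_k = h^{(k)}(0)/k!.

f: a_k = 0, 8, -8, 32/3, -16, 128/5, -128/3, 512/7, …
Change of var in L_f (x↦r) gives L₀.
h₀' ⇒ L via d/dx closure of L₀.
L = (8 + 24·x) + (1 + 8·x + 12·x^2)·Dx  (order 1).
h: a_k = 16, -128, 832, -5120, 30976, -186368, 1119232, -6717440, …
ICs: h(0) = 16.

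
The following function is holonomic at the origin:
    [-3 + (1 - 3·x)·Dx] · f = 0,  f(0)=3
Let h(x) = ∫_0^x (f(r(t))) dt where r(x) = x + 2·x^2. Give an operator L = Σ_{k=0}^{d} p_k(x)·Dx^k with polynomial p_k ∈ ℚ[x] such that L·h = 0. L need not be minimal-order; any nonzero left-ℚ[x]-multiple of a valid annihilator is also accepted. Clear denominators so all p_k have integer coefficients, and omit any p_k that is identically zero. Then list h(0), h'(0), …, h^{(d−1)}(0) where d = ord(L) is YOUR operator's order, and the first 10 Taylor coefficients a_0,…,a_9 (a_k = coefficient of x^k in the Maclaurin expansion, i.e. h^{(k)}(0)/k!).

L = (3 + 12·x)·Dx + (-1 + 3·x + 6·x^2)·Dx^2  (order 2).
h: a_k = 0, 3, 9/2, 15, 189/4, 837/5, 1215/2, 15957/7, 69741/8, 33885, …
ICs: h(0) = 0, h′(0) = 3.

f: a_k = 3, 9, 27, 81, 243, 729, 2187, 6561, 19683, 59049, …
Substitute x→r, Dx→(1/r')Dx; clear ⇒ L₀.
h=∫₀ˣh₀: take L = L₀·Dx.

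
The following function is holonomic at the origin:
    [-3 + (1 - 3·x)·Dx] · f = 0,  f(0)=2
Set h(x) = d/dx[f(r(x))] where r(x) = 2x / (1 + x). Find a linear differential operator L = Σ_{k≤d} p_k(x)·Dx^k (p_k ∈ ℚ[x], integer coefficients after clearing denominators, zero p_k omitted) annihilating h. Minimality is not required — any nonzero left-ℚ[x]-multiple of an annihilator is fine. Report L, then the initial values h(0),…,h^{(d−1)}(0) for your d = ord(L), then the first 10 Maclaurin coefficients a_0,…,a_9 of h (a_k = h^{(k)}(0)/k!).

f: a_k = 2, 6, 18, 54, 162, 486, 1458, 4374, 13122, 39366, …
L₀ from L_f via x↦r, Dx↦r'^{-1}Dx.
h=h₀': d/dx-closure on L₀ ⇒ L.
L = 10 + (-1 + 5·x)·Dx  (order 1).
h: a_k = 12, 120, 900, 6000, 37500, 225000, 1312500, 7500000, 42187500, 234375000, …
ICs: h(0) = 12.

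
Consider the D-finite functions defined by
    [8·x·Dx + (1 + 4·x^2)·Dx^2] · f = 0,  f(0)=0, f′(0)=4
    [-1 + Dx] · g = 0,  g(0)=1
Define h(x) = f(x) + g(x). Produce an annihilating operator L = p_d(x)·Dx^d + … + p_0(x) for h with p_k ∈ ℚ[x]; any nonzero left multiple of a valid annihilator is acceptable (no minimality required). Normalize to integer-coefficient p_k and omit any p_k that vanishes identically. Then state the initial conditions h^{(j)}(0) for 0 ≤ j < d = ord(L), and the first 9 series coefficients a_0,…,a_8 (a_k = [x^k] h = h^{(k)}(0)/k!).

L = (8 - 8·x - 96·x^2 - 32·x^3)·Dx + (-9 + 88·x^2 - 16·x^4)·Dx^2 + (1 + 8·x + 8·x^2 + 32·x^3 + 16·x^4)·Dx^3  (order 3).
h: a_k = 1, 5, 1/2, -31/6, 1/24, 1537/120, 1/720, -184319/5040, 1/40320, …
ICs: h(0) = 1, h′(0) = 5, h′′(0) = 1.

f: a_k = 0, 4, 0, -16/3, 0, 64/5, 0, -256/7, 0, …
g: a_k = 1, 1, 1/2, 1/6, 1/24, 1/120, 1/720, 1/5040, 1/40320, …
Weyl lclm of L_f,L_g ⇒ L₀ (ord ≤ 3).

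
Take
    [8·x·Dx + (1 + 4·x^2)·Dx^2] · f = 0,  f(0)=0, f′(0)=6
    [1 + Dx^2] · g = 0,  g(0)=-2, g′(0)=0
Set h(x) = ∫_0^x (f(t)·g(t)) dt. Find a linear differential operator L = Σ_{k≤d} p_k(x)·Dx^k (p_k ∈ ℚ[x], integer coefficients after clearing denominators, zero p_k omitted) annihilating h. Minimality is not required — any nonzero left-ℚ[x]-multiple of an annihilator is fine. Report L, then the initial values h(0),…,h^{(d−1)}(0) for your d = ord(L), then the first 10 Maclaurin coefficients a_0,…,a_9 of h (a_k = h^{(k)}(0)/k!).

f: a_k = 0, 6, 0, -8, 0, 96/5, 0, -384/7, 0, 512/3, …
g: a_k = -2, 0, 1, 0, -1/12, 0, 1/360, 0, -1/20160, 0, …
L₀ := L_f ⊗_s L_g (sym. prod.), ord ≤ 4.
Integrate: L := L₀·Dx.
L = (85 + 944·x^2 + 416·x^4 + 256·x^6 + 256·x^8)·Dx + (144·x + 704·x^3 + 768·x^5 + 1024·x^7)·Dx^2 + (90 + 992·x^2 + 576·x^4 + 512·x^6 + 512·x^8)·Dx^3 + (144·x + 704·x^3 + 768·x^5 + 1024·x^7)·Dx^4 + (5 + 48·x^2 + 160·x^4 + 256·x^6 + 256·x^8)·Dx^5  (order 5).
h: a_k = 0, 0, -6, 0, 11/2, 0, -469/60, 0, 54431/3360, 0, …
ICs: h(0) = 0, h′(0) = 0, h′′(0) = -12, h′′′(0) = 0, h′′′′(0) = 132.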